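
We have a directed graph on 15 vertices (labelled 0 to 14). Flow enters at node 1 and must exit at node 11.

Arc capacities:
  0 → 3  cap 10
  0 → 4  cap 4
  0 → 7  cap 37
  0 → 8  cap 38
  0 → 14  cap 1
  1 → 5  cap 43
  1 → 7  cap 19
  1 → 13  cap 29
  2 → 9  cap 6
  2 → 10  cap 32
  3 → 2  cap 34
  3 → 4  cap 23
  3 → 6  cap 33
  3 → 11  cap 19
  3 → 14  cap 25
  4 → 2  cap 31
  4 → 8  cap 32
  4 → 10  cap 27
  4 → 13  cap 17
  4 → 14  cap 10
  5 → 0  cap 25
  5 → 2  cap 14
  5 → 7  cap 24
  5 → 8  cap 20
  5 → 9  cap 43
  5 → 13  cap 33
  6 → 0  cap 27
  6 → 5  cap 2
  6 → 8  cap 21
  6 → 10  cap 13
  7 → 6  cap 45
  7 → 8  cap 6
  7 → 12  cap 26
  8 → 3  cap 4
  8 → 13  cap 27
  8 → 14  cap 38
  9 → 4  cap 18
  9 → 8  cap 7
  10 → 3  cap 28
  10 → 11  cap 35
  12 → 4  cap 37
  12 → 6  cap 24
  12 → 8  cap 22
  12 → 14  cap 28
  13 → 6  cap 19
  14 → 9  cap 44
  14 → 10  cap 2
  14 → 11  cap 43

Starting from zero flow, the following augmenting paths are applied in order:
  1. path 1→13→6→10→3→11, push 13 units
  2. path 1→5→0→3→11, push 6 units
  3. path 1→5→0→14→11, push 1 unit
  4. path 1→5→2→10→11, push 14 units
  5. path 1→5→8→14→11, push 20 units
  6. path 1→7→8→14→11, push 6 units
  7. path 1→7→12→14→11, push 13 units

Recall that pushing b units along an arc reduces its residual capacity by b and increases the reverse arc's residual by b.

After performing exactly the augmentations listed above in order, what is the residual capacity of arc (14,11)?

after path 1 (1→13→6→10→3→11, push 13): res(14,11)=43
after path 2 (1→5→0→3→11, push 6): res(14,11)=43
after path 3 (1→5→0→14→11, push 1): res(14,11)=42
after path 4 (1→5→2→10→11, push 14): res(14,11)=42
after path 5 (1→5→8→14→11, push 20): res(14,11)=22
after path 6 (1→7→8→14→11, push 6): res(14,11)=16
after path 7 (1→7→12→14→11, push 13): res(14,11)=3

Residual capacity of (14,11): 3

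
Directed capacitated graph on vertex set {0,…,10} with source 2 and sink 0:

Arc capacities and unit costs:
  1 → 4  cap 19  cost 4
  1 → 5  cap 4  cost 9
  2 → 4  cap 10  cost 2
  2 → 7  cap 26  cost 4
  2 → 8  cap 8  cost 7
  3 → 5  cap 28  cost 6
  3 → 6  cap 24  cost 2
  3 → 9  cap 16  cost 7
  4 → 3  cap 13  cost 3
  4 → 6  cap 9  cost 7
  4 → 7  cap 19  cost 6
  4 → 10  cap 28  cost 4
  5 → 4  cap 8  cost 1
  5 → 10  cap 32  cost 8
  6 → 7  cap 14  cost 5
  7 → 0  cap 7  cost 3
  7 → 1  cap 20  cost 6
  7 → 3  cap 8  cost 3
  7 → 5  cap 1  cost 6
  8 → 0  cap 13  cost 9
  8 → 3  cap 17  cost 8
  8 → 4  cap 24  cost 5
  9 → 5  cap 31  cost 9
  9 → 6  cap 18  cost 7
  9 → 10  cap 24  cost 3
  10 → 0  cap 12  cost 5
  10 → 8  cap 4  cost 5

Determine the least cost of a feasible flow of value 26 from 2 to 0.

shortest-cost path #1: 2→7→0 push 7 @ unit cost 7 (adds 49)
shortest-cost path #2: 2→4→10→0 push 10 @ unit cost 11 (adds 110)
shortest-cost path #3: 2→8→0 push 8 @ unit cost 16 (adds 128)
shortest-cost path #4: 2→7→5→4→10→0 push 1 @ unit cost 20 (adds 20)
total cost = 307

Minimum cost for 26 units: 307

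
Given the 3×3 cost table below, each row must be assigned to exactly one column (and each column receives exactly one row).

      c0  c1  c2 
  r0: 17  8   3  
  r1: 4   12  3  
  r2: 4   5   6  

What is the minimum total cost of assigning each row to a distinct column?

optimal assignment: row0→col2 (cost 3), row1→col0 (cost 4), row2→col1 (cost 5)
total = 3 + 4 + 5 = 12

Minimum assignment cost: 12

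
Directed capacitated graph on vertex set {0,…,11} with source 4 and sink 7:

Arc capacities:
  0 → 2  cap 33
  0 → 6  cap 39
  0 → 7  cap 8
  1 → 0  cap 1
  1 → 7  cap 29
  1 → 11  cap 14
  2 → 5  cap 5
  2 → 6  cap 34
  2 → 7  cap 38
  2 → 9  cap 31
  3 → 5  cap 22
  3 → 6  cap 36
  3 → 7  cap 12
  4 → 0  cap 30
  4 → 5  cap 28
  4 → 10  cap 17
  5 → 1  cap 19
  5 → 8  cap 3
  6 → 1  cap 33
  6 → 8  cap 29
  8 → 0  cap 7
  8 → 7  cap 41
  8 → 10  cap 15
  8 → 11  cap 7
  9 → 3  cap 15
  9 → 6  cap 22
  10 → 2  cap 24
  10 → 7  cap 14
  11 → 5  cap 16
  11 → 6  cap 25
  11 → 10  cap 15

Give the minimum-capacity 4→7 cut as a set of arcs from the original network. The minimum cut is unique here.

Min-cut arcs: {(4,0), (4,10), (5,1), (5,8)} (total capacity 69)

augment #1: 4→0→7 push 8
augment #2: 4→10→7 push 14
augment #3: 4→0→2→7 push 22
augment #4: 4→5→1→7 push 19
augment #5: 4→5→8→7 push 3
augment #6: 4→10→2→7 push 3
max flow = 69; residual-reachable set from 4 gives S-side
cut edges (S→T): {(4,0), (4,10), (5,1), (5,8)} total cap 69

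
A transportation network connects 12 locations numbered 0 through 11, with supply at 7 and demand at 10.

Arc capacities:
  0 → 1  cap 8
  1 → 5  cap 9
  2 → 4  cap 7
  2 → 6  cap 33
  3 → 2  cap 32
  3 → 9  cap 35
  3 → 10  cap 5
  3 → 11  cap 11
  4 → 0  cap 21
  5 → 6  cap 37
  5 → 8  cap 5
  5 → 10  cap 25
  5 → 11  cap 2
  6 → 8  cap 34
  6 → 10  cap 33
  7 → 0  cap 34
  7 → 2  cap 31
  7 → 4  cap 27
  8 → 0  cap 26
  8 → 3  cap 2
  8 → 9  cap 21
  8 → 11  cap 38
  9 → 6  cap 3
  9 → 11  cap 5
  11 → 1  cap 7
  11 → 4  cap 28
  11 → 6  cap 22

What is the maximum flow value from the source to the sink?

Maximum flow value: 39

augment #1: 7→2→6→10 bottleneck 31, total now 31
augment #2: 7→0→1→5→10 bottleneck 8, total now 39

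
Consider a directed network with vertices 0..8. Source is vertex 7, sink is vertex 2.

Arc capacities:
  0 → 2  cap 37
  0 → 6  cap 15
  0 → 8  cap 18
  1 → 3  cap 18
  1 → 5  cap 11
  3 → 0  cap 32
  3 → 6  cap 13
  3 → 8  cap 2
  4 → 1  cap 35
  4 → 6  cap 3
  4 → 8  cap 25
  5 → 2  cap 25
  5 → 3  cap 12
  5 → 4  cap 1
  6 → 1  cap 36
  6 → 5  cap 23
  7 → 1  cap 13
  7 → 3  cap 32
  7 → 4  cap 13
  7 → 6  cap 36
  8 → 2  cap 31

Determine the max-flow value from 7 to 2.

augment #1: 7→1→5→2 bottleneck 11, total now 11
augment #2: 7→3→0→2 bottleneck 32, total now 43
augment #3: 7→4→8→2 bottleneck 13, total now 56
augment #4: 7→6→5→2 bottleneck 14, total now 70
augment #5: 7→1→3→8→2 bottleneck 2, total now 72
augment #6: 7→6→5→4→8→2 bottleneck 1, total now 73

Maximum flow value: 73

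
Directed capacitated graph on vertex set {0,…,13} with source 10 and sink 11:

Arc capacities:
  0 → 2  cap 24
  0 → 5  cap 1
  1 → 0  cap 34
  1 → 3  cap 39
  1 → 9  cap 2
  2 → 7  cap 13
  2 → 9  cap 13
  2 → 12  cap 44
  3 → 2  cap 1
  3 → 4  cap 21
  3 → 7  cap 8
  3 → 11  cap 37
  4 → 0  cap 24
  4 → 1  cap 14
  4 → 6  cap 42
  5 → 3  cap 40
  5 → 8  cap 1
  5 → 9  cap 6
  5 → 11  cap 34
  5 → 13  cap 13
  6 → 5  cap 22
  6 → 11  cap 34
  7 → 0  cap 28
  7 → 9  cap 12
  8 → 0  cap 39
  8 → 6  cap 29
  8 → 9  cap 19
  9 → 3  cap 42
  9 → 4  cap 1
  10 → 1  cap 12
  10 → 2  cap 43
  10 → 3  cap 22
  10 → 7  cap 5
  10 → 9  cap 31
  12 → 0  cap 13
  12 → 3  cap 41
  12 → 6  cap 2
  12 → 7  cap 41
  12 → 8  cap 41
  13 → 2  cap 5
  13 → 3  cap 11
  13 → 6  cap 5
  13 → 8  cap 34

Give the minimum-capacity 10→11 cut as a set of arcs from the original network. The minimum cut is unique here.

augment #1: 10→3→11 push 22
augment #2: 10→1→3→11 push 12
augment #3: 10→9→3→11 push 3
augment #4: 10→2→12→6→11 push 2
augment #5: 10→7→0→5→11 push 1
augment #6: 10→9→4→6→11 push 1
augment #7: 10→2→12→8→6→11 push 29
augment #8: 10→9→3→4→6→11 push 2
augment #9: 10→9→3→4→6→5→11 push 19
max flow = 91; residual-reachable set from 10 gives S-side
cut edges (S→T): {(0,5), (3,4), (3,11), (8,6), (9,4), (12,6)} total cap 91

Min-cut arcs: {(0,5), (3,4), (3,11), (8,6), (9,4), (12,6)} (total capacity 91)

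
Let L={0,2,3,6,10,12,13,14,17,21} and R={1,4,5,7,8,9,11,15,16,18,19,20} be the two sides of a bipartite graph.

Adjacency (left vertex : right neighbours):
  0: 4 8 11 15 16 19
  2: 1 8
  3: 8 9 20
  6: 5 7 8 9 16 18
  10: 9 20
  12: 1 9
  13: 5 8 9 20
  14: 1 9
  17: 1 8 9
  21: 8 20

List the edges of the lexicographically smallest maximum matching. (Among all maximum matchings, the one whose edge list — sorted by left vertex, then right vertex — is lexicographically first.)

|M| = 7 (so the lex-smallest maximum matching has 7 edges)
process left vertices in ascending order; for each, take the smallest-labelled available neighbour that still permits 7 edges overall, or leave it unmatched if none does
lex-smallest matching: {0-4, 2-1, 3-8, 6-7, 10-9, 13-5, 21-20}

Lex-smallest maximum matching: {(0,4), (2,1), (3,8), (6,7), (10,9), (13,5), (21,20)}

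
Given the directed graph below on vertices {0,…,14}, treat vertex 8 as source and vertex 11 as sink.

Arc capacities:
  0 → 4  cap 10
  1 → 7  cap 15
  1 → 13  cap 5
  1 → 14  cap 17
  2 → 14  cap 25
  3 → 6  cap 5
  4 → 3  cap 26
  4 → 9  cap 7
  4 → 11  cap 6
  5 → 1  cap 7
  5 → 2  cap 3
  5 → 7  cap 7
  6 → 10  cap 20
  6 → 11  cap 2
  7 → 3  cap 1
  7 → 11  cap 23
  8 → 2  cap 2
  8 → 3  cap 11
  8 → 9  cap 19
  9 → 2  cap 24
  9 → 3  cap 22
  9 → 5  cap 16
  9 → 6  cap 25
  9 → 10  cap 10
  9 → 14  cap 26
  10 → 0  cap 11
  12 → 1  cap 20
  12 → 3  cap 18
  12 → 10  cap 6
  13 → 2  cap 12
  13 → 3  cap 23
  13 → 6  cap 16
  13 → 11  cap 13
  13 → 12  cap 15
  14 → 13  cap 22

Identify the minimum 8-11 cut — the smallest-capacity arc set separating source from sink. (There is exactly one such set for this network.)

Min-cut arcs: {(3,6), (8,2), (8,9)} (total capacity 26)

augment #1: 8→3→6→11 push 2
augment #2: 8→2→14→13→11 push 2
augment #3: 8→9→5→7→11 push 7
augment #4: 8→9→14→13→11 push 11
augment #5: 8→9→5→1→7→11 push 1
augment #6: 8→3→6→10→0→4→11 push 3
max flow = 26; residual-reachable set from 8 gives S-side
cut edges (S→T): {(3,6), (8,2), (8,9)} total cap 26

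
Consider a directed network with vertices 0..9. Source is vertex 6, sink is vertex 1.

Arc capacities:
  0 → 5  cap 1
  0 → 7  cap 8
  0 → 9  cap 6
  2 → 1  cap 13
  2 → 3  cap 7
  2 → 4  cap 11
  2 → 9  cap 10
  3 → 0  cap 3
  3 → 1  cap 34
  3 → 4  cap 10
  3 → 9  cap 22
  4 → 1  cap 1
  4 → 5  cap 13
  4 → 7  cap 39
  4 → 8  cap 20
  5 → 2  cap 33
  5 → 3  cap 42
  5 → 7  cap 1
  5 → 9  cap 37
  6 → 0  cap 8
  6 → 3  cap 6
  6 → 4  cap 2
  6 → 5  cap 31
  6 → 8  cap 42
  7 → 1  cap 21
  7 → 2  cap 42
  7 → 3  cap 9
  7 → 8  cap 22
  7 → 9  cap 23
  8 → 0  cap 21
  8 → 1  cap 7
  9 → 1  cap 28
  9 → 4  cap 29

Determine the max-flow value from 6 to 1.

Maximum flow value: 61

augment #1: 6→3→1 bottleneck 6, total now 6
augment #2: 6→4→1 bottleneck 1, total now 7
augment #3: 6→8→1 bottleneck 7, total now 14
augment #4: 6→0→7→1 bottleneck 8, total now 22
augment #5: 6→4→7→1 bottleneck 1, total now 23
augment #6: 6→5→2→1 bottleneck 13, total now 36
augment #7: 6→5→3→1 bottleneck 18, total now 54
augment #8: 6→8→0→9→1 bottleneck 6, total now 60
augment #9: 6→8→0→5→3→1 bottleneck 1, total now 61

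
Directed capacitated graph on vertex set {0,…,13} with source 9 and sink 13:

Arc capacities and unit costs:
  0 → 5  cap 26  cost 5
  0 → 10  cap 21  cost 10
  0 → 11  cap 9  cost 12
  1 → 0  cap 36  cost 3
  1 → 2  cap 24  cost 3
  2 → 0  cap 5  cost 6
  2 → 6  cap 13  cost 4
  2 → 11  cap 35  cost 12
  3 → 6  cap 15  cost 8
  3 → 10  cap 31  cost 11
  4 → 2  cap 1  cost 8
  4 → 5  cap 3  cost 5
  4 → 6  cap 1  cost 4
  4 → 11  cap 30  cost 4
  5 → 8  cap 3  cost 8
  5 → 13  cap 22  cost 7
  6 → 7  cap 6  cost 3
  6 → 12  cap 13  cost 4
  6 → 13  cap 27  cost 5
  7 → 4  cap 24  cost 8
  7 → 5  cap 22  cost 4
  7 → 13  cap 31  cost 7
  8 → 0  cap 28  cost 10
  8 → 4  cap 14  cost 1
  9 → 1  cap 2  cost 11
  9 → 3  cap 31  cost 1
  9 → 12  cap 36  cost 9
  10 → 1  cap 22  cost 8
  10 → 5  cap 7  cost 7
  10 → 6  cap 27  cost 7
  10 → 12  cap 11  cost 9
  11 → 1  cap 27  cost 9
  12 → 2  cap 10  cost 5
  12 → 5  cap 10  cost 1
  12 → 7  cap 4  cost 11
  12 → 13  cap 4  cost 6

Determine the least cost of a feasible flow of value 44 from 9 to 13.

shortest-cost path #1: 9→3→6→13 push 15 @ unit cost 14 (adds 210)
shortest-cost path #2: 9→12→13 push 4 @ unit cost 15 (adds 60)
shortest-cost path #3: 9→12→5→13 push 10 @ unit cost 17 (adds 170)
shortest-cost path #4: 9→12→2→6→13 push 10 @ unit cost 23 (adds 230)
shortest-cost path #5: 9→1→2→6→13 push 2 @ unit cost 23 (adds 46)
shortest-cost path #6: 9→3→10→5→13 push 3 @ unit cost 26 (adds 78)
total cost = 794

Minimum cost for 44 units: 794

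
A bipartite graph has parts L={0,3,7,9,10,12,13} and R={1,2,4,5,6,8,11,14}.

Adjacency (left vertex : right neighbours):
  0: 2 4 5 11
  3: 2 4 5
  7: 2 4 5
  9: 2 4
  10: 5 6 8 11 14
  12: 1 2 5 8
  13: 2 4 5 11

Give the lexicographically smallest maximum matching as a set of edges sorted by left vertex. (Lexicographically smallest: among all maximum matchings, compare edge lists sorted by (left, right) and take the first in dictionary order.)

Lex-smallest maximum matching: {(0,2), (3,4), (7,5), (10,6), (12,1), (13,11)}

|M| = 6 (so the lex-smallest maximum matching has 6 edges)
process left vertices in ascending order; for each, take the smallest-labelled available neighbour that still permits 6 edges overall, or leave it unmatched if none does
lex-smallest matching: {0-2, 3-4, 7-5, 10-6, 12-1, 13-11}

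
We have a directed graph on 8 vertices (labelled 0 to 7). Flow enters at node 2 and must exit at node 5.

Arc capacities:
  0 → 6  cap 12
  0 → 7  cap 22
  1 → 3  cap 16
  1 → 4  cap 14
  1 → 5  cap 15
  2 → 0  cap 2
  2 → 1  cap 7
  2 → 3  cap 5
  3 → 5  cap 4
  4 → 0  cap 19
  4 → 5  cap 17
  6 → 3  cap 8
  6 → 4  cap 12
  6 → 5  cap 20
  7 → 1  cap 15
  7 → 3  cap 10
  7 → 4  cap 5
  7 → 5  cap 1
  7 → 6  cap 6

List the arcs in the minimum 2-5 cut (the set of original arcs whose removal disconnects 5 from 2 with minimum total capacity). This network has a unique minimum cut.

Min-cut arcs: {(2,0), (2,1), (3,5)} (total capacity 13)

augment #1: 2→1→5 push 7
augment #2: 2→3→5 push 4
augment #3: 2→0→6→5 push 2
max flow = 13; residual-reachable set from 2 gives S-side
cut edges (S→T): {(2,0), (2,1), (3,5)} total cap 13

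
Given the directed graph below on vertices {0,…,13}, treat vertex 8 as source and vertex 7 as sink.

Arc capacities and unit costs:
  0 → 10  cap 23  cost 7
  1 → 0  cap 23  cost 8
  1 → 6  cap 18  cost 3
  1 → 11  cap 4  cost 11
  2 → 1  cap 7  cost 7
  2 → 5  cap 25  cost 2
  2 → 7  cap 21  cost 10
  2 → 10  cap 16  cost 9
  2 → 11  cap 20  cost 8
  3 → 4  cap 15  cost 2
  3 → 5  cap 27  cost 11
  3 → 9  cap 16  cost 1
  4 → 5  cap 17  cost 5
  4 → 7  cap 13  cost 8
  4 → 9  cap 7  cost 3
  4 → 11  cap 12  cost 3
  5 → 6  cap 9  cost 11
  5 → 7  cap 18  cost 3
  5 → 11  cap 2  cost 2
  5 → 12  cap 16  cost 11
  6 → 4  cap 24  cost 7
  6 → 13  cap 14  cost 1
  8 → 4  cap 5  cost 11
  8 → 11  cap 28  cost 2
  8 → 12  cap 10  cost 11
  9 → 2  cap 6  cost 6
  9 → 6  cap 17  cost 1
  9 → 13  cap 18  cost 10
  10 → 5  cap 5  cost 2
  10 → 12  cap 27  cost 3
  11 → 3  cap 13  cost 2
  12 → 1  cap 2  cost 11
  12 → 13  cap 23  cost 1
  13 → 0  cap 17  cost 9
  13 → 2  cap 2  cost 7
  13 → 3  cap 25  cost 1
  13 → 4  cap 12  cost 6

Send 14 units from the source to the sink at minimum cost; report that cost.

Minimum cost for 14 units: 201

shortest-cost path #1: 8→11→3→4→7 push 13 @ unit cost 14 (adds 182)
shortest-cost path #2: 8→4→5→7 push 1 @ unit cost 19 (adds 19)
total cost = 201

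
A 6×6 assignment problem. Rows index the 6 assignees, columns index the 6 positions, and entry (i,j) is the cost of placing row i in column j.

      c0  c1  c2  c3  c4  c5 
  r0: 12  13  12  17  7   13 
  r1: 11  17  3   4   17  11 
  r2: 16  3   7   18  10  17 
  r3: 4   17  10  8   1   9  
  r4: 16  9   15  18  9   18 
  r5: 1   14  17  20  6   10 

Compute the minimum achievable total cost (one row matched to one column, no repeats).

optimal assignment: row0→col5 (cost 13), row1→col3 (cost 4), row2→col2 (cost 7), row3→col4 (cost 1), row4→col1 (cost 9), row5→col0 (cost 1)
total = 13 + 4 + 7 + 1 + 9 + 1 = 35

Minimum assignment cost: 35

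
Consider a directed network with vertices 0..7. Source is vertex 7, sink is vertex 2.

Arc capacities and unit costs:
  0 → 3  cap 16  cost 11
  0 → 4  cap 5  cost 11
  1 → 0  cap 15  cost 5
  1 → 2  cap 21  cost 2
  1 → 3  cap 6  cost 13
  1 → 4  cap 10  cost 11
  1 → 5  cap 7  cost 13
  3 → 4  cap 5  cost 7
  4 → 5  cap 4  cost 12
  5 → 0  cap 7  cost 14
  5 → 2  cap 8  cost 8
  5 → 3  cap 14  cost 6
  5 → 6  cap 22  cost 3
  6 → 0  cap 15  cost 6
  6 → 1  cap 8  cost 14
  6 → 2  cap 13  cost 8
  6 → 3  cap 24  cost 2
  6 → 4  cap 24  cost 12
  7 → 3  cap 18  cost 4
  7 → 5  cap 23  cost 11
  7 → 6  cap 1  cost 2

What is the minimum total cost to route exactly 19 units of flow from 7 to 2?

shortest-cost path #1: 7→6→2 push 1 @ unit cost 10 (adds 10)
shortest-cost path #2: 7→5→2 push 8 @ unit cost 19 (adds 152)
shortest-cost path #3: 7→5→6→2 push 10 @ unit cost 22 (adds 220)
total cost = 382

Minimum cost for 19 units: 382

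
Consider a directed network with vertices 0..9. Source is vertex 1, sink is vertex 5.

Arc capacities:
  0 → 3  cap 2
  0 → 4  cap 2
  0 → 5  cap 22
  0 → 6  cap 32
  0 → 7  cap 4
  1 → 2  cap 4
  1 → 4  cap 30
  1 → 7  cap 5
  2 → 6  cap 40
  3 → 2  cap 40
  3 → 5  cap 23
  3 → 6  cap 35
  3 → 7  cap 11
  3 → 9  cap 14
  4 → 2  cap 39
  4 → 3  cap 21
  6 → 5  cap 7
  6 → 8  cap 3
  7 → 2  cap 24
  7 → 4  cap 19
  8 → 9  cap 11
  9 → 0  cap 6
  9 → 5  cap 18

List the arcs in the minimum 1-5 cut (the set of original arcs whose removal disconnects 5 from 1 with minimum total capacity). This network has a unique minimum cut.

augment #1: 1→2→6→5 push 4
augment #2: 1→4→3→5 push 21
augment #3: 1→4→2→6→5 push 3
augment #4: 1→4→2→6→8→9→5 push 3
max flow = 31; residual-reachable set from 1 gives S-side
cut edges (S→T): {(4,3), (6,5), (6,8)} total cap 31

Min-cut arcs: {(4,3), (6,5), (6,8)} (total capacity 31)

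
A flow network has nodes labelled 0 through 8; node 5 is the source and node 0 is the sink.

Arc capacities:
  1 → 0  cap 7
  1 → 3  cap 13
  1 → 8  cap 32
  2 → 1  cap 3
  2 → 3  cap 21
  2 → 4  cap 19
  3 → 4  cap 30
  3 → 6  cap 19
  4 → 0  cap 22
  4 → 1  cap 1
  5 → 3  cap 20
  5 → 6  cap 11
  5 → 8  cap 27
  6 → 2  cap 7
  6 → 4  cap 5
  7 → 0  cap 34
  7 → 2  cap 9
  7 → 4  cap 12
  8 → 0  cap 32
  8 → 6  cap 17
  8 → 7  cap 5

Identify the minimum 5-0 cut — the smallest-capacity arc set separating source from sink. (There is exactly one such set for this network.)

Min-cut arcs: {(2,1), (4,0), (4,1), (5,8)} (total capacity 53)

augment #1: 5→8→0 push 27
augment #2: 5→3→4→0 push 20
augment #3: 5→6→4→0 push 2
augment #4: 5→6→2→1→0 push 3
augment #5: 5→6→4→1→0 push 1
max flow = 53; residual-reachable set from 5 gives S-side
cut edges (S→T): {(2,1), (4,0), (4,1), (5,8)} total cap 53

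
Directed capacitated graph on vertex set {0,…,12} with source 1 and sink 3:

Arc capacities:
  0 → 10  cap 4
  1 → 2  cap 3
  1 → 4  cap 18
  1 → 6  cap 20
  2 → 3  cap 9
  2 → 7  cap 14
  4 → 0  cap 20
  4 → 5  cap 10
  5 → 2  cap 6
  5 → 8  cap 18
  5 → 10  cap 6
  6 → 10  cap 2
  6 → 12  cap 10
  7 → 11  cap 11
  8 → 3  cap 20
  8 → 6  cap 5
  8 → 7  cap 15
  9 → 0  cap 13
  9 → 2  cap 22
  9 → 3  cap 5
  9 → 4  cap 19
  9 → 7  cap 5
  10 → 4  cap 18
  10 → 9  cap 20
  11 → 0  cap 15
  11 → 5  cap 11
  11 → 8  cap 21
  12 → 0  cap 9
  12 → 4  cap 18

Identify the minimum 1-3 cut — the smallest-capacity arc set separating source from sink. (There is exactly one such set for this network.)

augment #1: 1→2→3 push 3
augment #2: 1→4→5→2→3 push 6
augment #3: 1→4→5→8→3 push 4
augment #4: 1→6→10→9→3 push 2
augment #5: 1→4→0→10→9→3 push 3
augment #6: 1→4→0→10→9→2→5→8→3 push 1
max flow = 19; residual-reachable set from 1 gives S-side
cut edges (S→T): {(0,10), (1,2), (4,5), (6,10)} total cap 19

Min-cut arcs: {(0,10), (1,2), (4,5), (6,10)} (total capacity 19)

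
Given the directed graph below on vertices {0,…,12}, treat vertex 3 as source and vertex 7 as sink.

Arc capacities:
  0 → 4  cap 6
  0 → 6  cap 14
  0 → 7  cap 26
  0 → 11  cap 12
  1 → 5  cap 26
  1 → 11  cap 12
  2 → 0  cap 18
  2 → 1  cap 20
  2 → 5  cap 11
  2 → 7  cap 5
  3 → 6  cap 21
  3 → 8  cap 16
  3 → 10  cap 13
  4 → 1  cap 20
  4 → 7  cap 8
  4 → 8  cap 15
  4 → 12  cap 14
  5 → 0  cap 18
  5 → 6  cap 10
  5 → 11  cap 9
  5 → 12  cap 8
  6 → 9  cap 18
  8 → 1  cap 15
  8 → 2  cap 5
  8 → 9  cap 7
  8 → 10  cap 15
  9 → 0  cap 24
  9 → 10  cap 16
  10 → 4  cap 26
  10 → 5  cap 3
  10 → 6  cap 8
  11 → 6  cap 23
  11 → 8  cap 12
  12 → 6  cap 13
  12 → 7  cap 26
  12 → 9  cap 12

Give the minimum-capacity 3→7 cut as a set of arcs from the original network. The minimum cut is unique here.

augment #1: 3→8→2→7 push 5
augment #2: 3→10→4→7 push 8
augment #3: 3→6→9→0→7 push 18
augment #4: 3→8→9→0→7 push 6
augment #5: 3→10→4→12→7 push 5
augment #6: 3→8→1→5→0→7 push 2
augment #7: 3→8→1→5→12→7 push 3
max flow = 47; residual-reachable set from 3 gives S-side
cut edges (S→T): {(3,8), (3,10), (6,9)} total cap 47

Min-cut arcs: {(3,8), (3,10), (6,9)} (total capacity 47)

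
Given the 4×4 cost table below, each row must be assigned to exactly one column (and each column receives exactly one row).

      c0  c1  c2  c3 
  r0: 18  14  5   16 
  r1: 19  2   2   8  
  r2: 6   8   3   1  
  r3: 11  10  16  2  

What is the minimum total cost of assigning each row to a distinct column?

optimal assignment: row0→col2 (cost 5), row1→col1 (cost 2), row2→col0 (cost 6), row3→col3 (cost 2)
total = 5 + 2 + 6 + 2 = 15

Minimum assignment cost: 15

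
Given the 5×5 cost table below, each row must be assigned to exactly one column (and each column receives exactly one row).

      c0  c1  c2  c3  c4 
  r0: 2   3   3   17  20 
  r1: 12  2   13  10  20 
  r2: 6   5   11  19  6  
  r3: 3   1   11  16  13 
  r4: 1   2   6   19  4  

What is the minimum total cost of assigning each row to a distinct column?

optimal assignment: row0→col2 (cost 3), row1→col3 (cost 10), row2→col4 (cost 6), row3→col1 (cost 1), row4→col0 (cost 1)
total = 3 + 10 + 6 + 1 + 1 = 21

Minimum assignment cost: 21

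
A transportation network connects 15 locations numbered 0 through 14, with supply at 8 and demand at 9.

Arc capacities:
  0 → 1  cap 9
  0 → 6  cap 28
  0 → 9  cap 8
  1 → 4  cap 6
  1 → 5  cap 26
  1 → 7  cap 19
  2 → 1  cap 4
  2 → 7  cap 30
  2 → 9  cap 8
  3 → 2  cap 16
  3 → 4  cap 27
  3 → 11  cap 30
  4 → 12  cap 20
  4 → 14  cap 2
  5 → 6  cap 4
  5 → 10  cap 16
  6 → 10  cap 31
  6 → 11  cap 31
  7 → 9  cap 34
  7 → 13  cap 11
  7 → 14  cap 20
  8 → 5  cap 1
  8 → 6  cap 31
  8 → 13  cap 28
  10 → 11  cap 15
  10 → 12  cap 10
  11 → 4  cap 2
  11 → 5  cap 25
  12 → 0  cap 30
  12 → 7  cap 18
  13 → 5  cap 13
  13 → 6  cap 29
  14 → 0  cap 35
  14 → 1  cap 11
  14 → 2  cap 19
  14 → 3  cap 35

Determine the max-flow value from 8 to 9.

Maximum flow value: 12

augment #1: 8→5→10→12→0→9 bottleneck 1, total now 1
augment #2: 8→6→10→12→0→9 bottleneck 7, total now 8
augment #3: 8→6→10→12→7→9 bottleneck 2, total now 10
augment #4: 8→6→11→4→12→7→9 bottleneck 2, total now 12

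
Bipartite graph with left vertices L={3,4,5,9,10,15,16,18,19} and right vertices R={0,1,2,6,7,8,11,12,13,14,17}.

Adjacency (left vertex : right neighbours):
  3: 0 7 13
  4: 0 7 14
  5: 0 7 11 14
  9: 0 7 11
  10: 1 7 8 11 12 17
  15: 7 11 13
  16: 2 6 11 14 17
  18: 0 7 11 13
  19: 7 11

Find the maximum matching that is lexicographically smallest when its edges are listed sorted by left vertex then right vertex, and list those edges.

|M| = 7 (so the lex-smallest maximum matching has 7 edges)
process left vertices in ascending order; for each, take the smallest-labelled available neighbour that still permits 7 edges overall, or leave it unmatched if none does
lex-smallest matching: {3-0, 4-7, 5-14, 9-11, 10-1, 15-13, 16-2}

Lex-smallest maximum matching: {(3,0), (4,7), (5,14), (9,11), (10,1), (15,13), (16,2)}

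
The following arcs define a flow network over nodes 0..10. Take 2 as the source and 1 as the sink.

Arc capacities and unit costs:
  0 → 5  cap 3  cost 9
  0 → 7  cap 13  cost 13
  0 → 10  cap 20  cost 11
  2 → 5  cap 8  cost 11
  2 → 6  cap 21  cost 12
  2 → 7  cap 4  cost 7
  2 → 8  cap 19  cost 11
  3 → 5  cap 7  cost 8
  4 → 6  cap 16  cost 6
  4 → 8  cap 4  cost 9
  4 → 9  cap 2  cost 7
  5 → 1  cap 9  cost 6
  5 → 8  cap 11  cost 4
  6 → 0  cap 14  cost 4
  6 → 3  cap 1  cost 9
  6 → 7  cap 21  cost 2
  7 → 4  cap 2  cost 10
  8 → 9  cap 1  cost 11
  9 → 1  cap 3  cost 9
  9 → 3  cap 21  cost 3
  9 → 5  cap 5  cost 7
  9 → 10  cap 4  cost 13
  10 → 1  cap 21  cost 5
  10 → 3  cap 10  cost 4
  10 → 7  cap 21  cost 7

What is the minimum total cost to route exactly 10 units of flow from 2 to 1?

shortest-cost path #1: 2→5→1 push 8 @ unit cost 17 (adds 136)
shortest-cost path #2: 2→8→9→1 push 1 @ unit cost 31 (adds 31)
shortest-cost path #3: 2→6→0→5→1 push 1 @ unit cost 31 (adds 31)
total cost = 198

Minimum cost for 10 units: 198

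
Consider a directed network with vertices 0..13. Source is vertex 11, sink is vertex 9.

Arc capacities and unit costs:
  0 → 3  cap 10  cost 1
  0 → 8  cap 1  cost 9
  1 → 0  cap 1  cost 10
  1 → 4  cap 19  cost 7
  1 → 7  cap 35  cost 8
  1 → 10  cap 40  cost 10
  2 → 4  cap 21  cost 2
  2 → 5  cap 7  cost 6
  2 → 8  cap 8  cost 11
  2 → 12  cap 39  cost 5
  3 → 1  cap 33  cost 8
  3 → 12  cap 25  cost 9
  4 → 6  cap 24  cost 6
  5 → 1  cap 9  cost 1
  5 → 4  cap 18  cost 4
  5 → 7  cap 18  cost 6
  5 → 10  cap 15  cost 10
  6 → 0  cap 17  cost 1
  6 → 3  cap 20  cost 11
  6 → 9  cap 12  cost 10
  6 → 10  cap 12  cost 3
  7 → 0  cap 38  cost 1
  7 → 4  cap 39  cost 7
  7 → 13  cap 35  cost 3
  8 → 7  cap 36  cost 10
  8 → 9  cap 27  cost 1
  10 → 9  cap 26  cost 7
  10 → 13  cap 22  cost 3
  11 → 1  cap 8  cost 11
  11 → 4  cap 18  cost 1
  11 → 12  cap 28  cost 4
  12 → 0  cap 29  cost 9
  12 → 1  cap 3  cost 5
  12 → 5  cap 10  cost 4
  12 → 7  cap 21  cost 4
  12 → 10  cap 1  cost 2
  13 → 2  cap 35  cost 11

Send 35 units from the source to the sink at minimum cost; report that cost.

Minimum cost for 35 units: 722

shortest-cost path #1: 11→12→10→9 push 1 @ unit cost 13 (adds 13)
shortest-cost path #2: 11→4→6→9 push 12 @ unit cost 17 (adds 204)
shortest-cost path #3: 11→4→6→10→9 push 6 @ unit cost 17 (adds 102)
shortest-cost path #4: 11→12→7→0→8→9 push 1 @ unit cost 19 (adds 19)
shortest-cost path #5: 11→12→5→10→9 push 10 @ unit cost 25 (adds 250)
shortest-cost path #6: 11→12→1→10→9 push 3 @ unit cost 26 (adds 78)
shortest-cost path #7: 11→1→10→9 push 2 @ unit cost 28 (adds 56)
total cost = 722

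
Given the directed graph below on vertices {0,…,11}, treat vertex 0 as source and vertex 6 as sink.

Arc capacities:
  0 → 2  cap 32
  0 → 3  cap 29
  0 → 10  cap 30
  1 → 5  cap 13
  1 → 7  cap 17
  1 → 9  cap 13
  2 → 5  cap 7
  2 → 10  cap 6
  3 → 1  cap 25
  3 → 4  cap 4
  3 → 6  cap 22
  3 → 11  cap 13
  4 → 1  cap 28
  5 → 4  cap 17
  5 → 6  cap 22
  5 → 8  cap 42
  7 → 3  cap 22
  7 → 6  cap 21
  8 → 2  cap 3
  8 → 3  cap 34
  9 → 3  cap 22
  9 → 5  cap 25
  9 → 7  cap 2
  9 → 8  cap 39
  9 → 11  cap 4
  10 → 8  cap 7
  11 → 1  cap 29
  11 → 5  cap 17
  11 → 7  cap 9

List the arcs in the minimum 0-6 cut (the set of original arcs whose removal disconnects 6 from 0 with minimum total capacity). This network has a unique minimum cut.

augment #1: 0→3→6 push 22
augment #2: 0→2→5→6 push 7
augment #3: 0→3→1→5→6 push 7
augment #4: 0→10→8→3→1→5→6 push 6
augment #5: 0→10→8→3→1→7→6 push 1
max flow = 43; residual-reachable set from 0 gives S-side
cut edges (S→T): {(0,3), (2,5), (10,8)} total cap 43

Min-cut arcs: {(0,3), (2,5), (10,8)} (total capacity 43)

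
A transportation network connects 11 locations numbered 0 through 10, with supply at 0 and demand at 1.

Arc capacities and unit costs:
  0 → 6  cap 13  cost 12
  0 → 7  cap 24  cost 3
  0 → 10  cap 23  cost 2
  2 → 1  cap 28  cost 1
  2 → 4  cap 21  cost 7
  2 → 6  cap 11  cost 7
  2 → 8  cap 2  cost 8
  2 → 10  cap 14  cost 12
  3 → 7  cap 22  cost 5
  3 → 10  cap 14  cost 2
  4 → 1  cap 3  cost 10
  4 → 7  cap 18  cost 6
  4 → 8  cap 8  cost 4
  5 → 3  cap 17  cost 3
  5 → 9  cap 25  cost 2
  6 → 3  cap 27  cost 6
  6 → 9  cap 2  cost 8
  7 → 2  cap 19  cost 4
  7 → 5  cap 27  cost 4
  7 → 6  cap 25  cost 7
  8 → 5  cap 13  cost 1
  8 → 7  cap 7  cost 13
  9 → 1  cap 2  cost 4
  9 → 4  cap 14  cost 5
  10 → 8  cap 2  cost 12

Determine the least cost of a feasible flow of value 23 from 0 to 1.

Minimum cost for 23 units: 226

shortest-cost path #1: 0→7→2→1 push 19 @ unit cost 8 (adds 152)
shortest-cost path #2: 0→7→5→9→1 push 2 @ unit cost 13 (adds 26)
shortest-cost path #3: 0→7→5→9→4→1 push 2 @ unit cost 24 (adds 48)
total cost = 226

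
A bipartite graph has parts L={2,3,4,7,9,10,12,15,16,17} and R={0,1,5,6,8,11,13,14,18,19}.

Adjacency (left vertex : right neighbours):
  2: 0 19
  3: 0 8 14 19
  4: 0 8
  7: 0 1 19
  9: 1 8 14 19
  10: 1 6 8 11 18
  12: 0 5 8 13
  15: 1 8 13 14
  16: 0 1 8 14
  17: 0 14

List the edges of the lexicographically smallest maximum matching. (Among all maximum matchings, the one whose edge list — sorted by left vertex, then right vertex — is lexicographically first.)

Lex-smallest maximum matching: {(2,0), (3,8), (7,1), (9,19), (10,6), (12,5), (15,13), (16,14)}

|M| = 8 (so the lex-smallest maximum matching has 8 edges)
process left vertices in ascending order; for each, take the smallest-labelled available neighbour that still permits 8 edges overall, or leave it unmatched if none does
lex-smallest matching: {2-0, 3-8, 7-1, 9-19, 10-6, 12-5, 15-13, 16-14}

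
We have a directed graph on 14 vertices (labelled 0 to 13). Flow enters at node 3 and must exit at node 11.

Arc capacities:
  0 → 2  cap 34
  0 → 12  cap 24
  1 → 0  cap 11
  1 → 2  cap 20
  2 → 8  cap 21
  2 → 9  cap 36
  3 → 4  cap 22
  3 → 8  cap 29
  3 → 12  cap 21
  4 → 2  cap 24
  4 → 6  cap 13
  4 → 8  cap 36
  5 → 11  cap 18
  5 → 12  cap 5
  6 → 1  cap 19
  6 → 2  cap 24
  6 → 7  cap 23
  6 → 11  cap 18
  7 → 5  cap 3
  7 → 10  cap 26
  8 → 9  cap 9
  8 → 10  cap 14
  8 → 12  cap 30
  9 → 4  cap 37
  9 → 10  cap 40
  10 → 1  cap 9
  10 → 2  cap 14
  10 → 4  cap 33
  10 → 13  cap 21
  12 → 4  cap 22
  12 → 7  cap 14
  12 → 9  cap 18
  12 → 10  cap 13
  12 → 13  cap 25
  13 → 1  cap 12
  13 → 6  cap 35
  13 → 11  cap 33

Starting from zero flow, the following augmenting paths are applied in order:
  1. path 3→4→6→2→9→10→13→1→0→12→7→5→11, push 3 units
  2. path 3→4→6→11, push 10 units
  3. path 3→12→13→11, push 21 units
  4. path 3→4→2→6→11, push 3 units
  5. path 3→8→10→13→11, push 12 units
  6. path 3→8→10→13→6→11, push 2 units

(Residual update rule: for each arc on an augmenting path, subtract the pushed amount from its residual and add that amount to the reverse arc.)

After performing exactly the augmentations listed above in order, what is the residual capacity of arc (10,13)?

after path 1 (3→4→6→2→9→10→13→1→0→12→7→5→11, push 3): res(10,13)=18
after path 2 (3→4→6→11, push 10): res(10,13)=18
after path 3 (3→12→13→11, push 21): res(10,13)=18
after path 4 (3→4→2→6→11, push 3): res(10,13)=18
after path 5 (3→8→10→13→11, push 12): res(10,13)=6
after path 6 (3→8→10→13→6→11, push 2): res(10,13)=4

Residual capacity of (10,13): 4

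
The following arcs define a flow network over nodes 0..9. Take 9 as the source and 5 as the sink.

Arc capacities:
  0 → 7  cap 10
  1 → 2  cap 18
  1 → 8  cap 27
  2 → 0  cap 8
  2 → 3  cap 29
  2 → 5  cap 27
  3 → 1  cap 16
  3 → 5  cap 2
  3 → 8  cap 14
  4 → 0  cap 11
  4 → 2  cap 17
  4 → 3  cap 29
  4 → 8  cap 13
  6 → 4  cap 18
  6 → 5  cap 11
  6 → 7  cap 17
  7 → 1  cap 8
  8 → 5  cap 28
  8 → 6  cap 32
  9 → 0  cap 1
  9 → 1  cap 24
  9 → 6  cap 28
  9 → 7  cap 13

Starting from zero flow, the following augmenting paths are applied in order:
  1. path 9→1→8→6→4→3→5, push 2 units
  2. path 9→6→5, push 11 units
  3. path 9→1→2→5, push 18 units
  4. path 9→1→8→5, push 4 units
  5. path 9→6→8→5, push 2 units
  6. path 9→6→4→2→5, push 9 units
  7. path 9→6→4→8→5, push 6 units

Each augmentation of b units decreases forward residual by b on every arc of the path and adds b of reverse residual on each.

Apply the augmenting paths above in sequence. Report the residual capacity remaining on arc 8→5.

Residual capacity of (8,5): 16

after path 1 (9→1→8→6→4→3→5, push 2): res(8,5)=28
after path 2 (9→6→5, push 11): res(8,5)=28
after path 3 (9→1→2→5, push 18): res(8,5)=28
after path 4 (9→1→8→5, push 4): res(8,5)=24
after path 5 (9→6→8→5, push 2): res(8,5)=22
after path 6 (9→6→4→2→5, push 9): res(8,5)=22
after path 7 (9→6→4→8→5, push 6): res(8,5)=16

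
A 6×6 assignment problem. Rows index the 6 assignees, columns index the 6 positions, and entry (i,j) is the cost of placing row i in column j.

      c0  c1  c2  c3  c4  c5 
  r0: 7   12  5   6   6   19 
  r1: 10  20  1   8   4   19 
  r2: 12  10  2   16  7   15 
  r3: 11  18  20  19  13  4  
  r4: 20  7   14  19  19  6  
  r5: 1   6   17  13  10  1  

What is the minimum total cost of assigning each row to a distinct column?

optimal assignment: row0→col3 (cost 6), row1→col4 (cost 4), row2→col2 (cost 2), row3→col5 (cost 4), row4→col1 (cost 7), row5→col0 (cost 1)
total = 6 + 4 + 2 + 4 + 7 + 1 = 24

Minimum assignment cost: 24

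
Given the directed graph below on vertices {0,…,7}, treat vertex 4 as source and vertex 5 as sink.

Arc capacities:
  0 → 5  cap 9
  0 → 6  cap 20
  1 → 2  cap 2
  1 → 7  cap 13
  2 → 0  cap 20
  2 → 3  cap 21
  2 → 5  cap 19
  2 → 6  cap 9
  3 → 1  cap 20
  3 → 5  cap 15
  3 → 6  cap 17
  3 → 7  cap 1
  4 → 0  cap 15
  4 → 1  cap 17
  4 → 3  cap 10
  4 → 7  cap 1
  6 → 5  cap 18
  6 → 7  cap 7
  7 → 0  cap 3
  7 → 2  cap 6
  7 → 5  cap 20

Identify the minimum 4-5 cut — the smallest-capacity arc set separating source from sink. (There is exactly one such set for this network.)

augment #1: 4→0→5 push 9
augment #2: 4→3→5 push 10
augment #3: 4→7→5 push 1
augment #4: 4→0→6→5 push 6
augment #5: 4→1→2→5 push 2
augment #6: 4→1→7→5 push 13
max flow = 41; residual-reachable set from 4 gives S-side
cut edges (S→T): {(1,2), (1,7), (4,0), (4,3), (4,7)} total cap 41

Min-cut arcs: {(1,2), (1,7), (4,0), (4,3), (4,7)} (total capacity 41)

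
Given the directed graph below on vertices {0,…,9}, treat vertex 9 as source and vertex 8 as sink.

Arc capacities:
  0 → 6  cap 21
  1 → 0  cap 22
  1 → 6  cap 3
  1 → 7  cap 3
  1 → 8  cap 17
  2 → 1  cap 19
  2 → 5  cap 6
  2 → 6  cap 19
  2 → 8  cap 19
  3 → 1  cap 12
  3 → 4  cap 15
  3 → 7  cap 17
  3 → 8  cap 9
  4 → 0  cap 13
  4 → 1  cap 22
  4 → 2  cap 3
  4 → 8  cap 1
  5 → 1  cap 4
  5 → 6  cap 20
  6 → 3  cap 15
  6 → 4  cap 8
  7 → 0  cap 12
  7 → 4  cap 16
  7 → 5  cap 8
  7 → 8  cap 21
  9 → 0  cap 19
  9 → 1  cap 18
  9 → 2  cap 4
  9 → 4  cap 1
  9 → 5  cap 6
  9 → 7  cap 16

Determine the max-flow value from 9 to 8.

augment #1: 9→1→8 bottleneck 17, total now 17
augment #2: 9→2→8 bottleneck 4, total now 21
augment #3: 9→4→8 bottleneck 1, total now 22
augment #4: 9→7→8 bottleneck 16, total now 38
augment #5: 9→1→7→8 bottleneck 1, total now 39
augment #6: 9→0→6→3→8 bottleneck 9, total now 48
augment #7: 9→5→1→7→8 bottleneck 2, total now 50
augment #8: 9→0→6→3→7→8 bottleneck 2, total now 52
augment #9: 9→0→6→4→2→8 bottleneck 3, total now 55

Maximum flow value: 55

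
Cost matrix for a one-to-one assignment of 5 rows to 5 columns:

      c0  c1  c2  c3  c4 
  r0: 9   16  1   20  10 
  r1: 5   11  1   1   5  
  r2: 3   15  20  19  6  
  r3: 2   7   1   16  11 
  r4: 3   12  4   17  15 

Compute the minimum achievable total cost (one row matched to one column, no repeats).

optimal assignment: row0→col2 (cost 1), row1→col3 (cost 1), row2→col4 (cost 6), row3→col1 (cost 7), row4→col0 (cost 3)
total = 1 + 1 + 6 + 7 + 3 = 18

Minimum assignment cost: 18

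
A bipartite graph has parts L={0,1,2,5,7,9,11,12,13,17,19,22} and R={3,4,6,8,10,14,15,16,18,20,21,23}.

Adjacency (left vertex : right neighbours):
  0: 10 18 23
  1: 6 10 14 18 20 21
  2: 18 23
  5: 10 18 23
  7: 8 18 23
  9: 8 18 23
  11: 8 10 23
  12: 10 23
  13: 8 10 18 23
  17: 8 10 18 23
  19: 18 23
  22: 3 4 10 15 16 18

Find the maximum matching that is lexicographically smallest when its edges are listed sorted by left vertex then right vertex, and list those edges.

|M| = 6 (so the lex-smallest maximum matching has 6 edges)
process left vertices in ascending order; for each, take the smallest-labelled available neighbour that still permits 6 edges overall, or leave it unmatched if none does
lex-smallest matching: {0-10, 1-6, 2-18, 5-23, 7-8, 22-3}

Lex-smallest maximum matching: {(0,10), (1,6), (2,18), (5,23), (7,8), (22,3)}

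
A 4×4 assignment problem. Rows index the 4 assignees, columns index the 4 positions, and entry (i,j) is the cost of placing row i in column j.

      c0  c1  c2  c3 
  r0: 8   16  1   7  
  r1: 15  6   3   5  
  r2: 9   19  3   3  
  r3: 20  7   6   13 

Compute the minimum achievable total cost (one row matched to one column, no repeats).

Minimum assignment cost: 21

optimal assignment: row0→col0 (cost 8), row1→col2 (cost 3), row2→col3 (cost 3), row3→col1 (cost 7)
total = 8 + 3 + 3 + 7 = 21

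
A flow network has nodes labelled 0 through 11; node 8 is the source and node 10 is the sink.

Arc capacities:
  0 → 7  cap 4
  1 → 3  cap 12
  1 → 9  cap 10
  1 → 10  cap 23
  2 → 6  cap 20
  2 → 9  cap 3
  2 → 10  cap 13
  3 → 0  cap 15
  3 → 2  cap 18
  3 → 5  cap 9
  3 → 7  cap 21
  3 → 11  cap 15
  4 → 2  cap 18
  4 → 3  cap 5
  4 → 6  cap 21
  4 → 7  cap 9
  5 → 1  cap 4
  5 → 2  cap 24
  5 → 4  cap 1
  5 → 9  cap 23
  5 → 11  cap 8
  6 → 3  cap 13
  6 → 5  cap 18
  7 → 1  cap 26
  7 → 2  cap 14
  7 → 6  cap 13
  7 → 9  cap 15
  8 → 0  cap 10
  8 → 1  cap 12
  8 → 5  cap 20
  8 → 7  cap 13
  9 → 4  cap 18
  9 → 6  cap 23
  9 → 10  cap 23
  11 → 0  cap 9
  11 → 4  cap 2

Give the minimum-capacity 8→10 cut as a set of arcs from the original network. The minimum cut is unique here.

augment #1: 8→1→10 push 12
augment #2: 8→5→1→10 push 4
augment #3: 8→5→2→10 push 13
augment #4: 8→5→9→10 push 3
augment #5: 8→7→1→10 push 7
augment #6: 8→7→9→10 push 6
augment #7: 8→0→7→9→10 push 4
max flow = 49; residual-reachable set from 8 gives S-side
cut edges (S→T): {(0,7), (8,1), (8,5), (8,7)} total cap 49

Min-cut arcs: {(0,7), (8,1), (8,5), (8,7)} (total capacity 49)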